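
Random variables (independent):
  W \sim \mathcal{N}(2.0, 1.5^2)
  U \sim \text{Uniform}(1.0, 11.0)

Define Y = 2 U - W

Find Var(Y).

For independent RVs: Var(aX + bY) = a²Var(X) + b²Var(Y)
Var(W) = 2.25
Var(U) = 8.3333333
Var(Y) = (-1)²*2.25 + 2²*8.3333333
= 1*2.25 + 4*8.3333333 = 35.583333

35.583333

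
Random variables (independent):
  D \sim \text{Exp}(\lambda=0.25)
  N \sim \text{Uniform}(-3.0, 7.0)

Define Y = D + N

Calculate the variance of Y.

For independent RVs: Var(aX + bY) = a²Var(X) + b²Var(Y)
Var(D) = 16
Var(N) = 8.3333333
Var(Y) = 1²*16 + 1²*8.3333333
= 1*16 + 1*8.3333333 = 24.333333

24.333333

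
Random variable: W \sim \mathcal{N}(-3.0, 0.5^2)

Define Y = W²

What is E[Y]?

E[W²] = Var(W) + (E[W])² = 0.25 + 9 = 9.25

9.25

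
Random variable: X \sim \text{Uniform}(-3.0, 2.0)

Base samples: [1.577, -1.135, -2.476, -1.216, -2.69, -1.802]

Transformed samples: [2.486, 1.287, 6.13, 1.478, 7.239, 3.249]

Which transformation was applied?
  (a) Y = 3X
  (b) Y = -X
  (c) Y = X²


Checking option (c) Y = X²:
  X = 1.577 -> Y = 2.486 ✓
  X = -1.135 -> Y = 1.287 ✓
  X = -2.476 -> Y = 6.13 ✓
All samples match this transformation.

(c) X²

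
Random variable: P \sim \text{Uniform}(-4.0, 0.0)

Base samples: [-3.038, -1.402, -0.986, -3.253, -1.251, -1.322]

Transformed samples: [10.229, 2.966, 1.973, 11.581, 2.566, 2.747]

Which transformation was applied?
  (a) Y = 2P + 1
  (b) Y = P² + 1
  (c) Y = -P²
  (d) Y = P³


Checking option (b) Y = P² + 1:
  P = -3.038 -> Y = 10.229 ✓
  P = -1.402 -> Y = 2.966 ✓
  P = -0.986 -> Y = 1.973 ✓
All samples match this transformation.

(b) P² + 1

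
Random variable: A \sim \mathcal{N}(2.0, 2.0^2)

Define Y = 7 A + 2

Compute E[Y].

For Y = 7A + 2:
E[Y] = 7 * E[A] + 2
E[A] = 2.0 = 2
E[Y] = 7 * 2 + 2 = 16

16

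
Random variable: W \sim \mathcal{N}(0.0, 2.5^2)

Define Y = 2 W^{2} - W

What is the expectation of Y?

E[Y] = 2*E[W²] - 1*E[W]
E[W] = 0
E[W²] = Var(W) + (E[W])² = 6.25 + 0 = 6.25
E[Y] = 2*6.25 - 1*0 = 12.5

12.5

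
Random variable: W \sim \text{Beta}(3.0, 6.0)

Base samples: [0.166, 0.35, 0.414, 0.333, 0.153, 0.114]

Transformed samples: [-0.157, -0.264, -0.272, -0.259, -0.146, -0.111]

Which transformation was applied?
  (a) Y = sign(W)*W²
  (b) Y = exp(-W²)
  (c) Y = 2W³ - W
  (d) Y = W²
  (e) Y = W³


Checking option (c) Y = 2W³ - W:
  W = 0.166 -> Y = -0.157 ✓
  W = 0.35 -> Y = -0.264 ✓
  W = 0.414 -> Y = -0.272 ✓
All samples match this transformation.

(c) 2W³ - W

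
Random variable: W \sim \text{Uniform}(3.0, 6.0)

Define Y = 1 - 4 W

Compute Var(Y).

For Y = aW + b: Var(Y) = a² * Var(W)
Var(W) = (6 - 3)^2/12 = 0.75
Var(Y) = (-4)² * 0.75 = 16 * 0.75 = 12

12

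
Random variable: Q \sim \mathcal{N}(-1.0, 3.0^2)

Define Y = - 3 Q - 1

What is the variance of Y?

For Y = aQ + b: Var(Y) = a² * Var(Q)
Var(Q) = 3.0^2 = 9
Var(Y) = (-3)² * 9 = 9 * 9 = 81

81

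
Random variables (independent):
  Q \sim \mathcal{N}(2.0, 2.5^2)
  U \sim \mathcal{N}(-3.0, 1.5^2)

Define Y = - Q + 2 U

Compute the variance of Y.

For independent RVs: Var(aX + bY) = a²Var(X) + b²Var(Y)
Var(Q) = 6.25
Var(U) = 2.25
Var(Y) = (-1)²*6.25 + 2²*2.25
= 1*6.25 + 4*2.25 = 15.25

15.25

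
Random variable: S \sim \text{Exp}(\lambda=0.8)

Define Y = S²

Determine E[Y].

E[S²] = Var(S) + (E[S])² = 1.5625 + 1.5625 = 3.125

3.125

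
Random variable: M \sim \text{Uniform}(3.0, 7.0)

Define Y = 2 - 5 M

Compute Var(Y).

For Y = aM + b: Var(Y) = a² * Var(M)
Var(M) = (7 - 3)^2/12 = 1.3333333
Var(Y) = (-5)² * 1.3333333 = 25 * 1.3333333 = 33.333333

33.333333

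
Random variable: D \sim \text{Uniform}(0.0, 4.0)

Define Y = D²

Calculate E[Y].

E[D²] = Var(D) + (E[D])² = 1.3333333 + 4 = 5.3333333

5.3333333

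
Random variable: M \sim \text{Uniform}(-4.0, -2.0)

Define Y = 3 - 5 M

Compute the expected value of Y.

For Y = -5M + 3:
E[Y] = -5 * E[M] + 3
E[M] = (-4 - 2)/2 = -3
E[Y] = -5 * (-3) + 3 = 18

18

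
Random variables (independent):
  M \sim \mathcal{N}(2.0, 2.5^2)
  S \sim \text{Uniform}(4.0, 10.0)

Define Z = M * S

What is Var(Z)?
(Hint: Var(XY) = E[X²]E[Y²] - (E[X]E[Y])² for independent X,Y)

Var(XY) = E[X²]E[Y²] - (E[X]E[Y])²
E[M] = 2, Var(M) = 6.25
E[S] = 7, Var(S) = 3
E[M²] = 6.25 + 2² = 10.25
E[S²] = 3 + 7² = 52
Var(Z) = 10.25*52 - (2*7)²
= 533 - 196 = 337

337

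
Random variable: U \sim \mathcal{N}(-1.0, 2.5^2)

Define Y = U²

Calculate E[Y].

E[U²] = Var(U) + (E[U])² = 6.25 + 1 = 7.25

7.25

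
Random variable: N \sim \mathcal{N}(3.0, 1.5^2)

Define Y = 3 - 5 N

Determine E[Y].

For Y = -5N + 3:
E[Y] = -5 * E[N] + 3
E[N] = 3.0 = 3
E[Y] = -5 * 3 + 3 = -12

-12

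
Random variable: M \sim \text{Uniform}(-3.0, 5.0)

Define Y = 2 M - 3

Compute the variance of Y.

For Y = aM + b: Var(Y) = a² * Var(M)
Var(M) = (5 + 3)^2/12 = 5.3333333
Var(Y) = 2² * 5.3333333 = 4 * 5.3333333 = 21.333333

21.333333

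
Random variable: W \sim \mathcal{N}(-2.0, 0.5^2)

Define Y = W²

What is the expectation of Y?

E[W²] = Var(W) + (E[W])² = 0.25 + 4 = 4.25

4.25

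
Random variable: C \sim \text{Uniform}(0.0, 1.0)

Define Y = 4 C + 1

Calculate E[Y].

For Y = 4C + 1:
E[Y] = 4 * E[C] + 1
E[C] = (0 + 1)/2 = 0.5
E[Y] = 4 * 0.5 + 1 = 3

3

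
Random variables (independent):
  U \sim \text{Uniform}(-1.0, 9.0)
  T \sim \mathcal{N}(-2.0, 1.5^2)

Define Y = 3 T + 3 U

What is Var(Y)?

For independent RVs: Var(aX + bY) = a²Var(X) + b²Var(Y)
Var(U) = 8.3333333
Var(T) = 2.25
Var(Y) = 3²*8.3333333 + 3²*2.25
= 9*8.3333333 + 9*2.25 = 95.25

95.25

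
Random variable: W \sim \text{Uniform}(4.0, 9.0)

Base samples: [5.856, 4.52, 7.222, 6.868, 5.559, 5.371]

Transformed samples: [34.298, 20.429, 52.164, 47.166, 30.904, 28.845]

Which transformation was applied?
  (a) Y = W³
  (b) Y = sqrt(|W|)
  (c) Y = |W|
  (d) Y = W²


Checking option (d) Y = W²:
  W = 5.856 -> Y = 34.298 ✓
  W = 4.52 -> Y = 20.429 ✓
  W = 7.222 -> Y = 52.164 ✓
All samples match this transformation.

(d) W²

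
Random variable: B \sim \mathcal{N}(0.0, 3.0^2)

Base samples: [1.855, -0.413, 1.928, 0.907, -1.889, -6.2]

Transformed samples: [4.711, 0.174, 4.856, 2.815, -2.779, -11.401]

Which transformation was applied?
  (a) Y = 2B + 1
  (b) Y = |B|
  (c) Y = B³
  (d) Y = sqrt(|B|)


Checking option (a) Y = 2B + 1:
  B = 1.855 -> Y = 4.711 ✓
  B = -0.413 -> Y = 0.174 ✓
  B = 1.928 -> Y = 4.856 ✓
All samples match this transformation.

(a) 2B + 1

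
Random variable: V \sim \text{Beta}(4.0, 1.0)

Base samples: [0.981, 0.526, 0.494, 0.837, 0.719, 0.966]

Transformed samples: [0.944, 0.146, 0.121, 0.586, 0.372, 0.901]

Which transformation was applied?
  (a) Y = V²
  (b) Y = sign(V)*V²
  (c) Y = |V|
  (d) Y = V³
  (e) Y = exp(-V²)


Checking option (d) Y = V³:
  V = 0.981 -> Y = 0.944 ✓
  V = 0.526 -> Y = 0.146 ✓
  V = 0.494 -> Y = 0.121 ✓
All samples match this transformation.

(d) V³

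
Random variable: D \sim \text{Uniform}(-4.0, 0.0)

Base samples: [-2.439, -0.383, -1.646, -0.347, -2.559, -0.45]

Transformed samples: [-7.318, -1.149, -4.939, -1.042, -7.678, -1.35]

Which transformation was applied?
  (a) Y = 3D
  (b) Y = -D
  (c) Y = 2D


Checking option (a) Y = 3D:
  D = -2.439 -> Y = -7.318 ✓
  D = -0.383 -> Y = -1.149 ✓
  D = -1.646 -> Y = -4.939 ✓
All samples match this transformation.

(a) 3D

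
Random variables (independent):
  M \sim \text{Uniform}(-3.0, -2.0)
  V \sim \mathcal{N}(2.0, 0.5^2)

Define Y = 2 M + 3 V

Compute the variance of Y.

For independent RVs: Var(aX + bY) = a²Var(X) + b²Var(Y)
Var(M) = 0.083333333
Var(V) = 0.25
Var(Y) = 2²*0.083333333 + 3²*0.25
= 4*0.083333333 + 9*0.25 = 2.5833333

2.5833333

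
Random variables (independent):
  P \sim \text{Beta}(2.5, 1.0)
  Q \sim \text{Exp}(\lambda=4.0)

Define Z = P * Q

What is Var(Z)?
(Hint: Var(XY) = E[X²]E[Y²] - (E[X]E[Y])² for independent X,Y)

Var(XY) = E[X²]E[Y²] - (E[X]E[Y])²
E[P] = 0.71428571, Var(P) = 0.045351474
E[Q] = 0.25, Var(Q) = 0.0625
E[P²] = 0.045351474 + 0.71428571² = 0.55555556
E[Q²] = 0.0625 + 0.25² = 0.125
Var(Z) = 0.55555556*0.125 - (0.71428571*0.25)²
= 0.069444444 - 0.031887755 = 0.037556689

0.037556689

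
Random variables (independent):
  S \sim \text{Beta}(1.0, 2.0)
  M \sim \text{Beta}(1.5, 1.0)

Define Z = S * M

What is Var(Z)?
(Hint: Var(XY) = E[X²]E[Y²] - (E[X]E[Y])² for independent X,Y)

Var(XY) = E[X²]E[Y²] - (E[X]E[Y])²
E[S] = 0.33333333, Var(S) = 0.055555556
E[M] = 0.6, Var(M) = 0.068571429
E[S²] = 0.055555556 + 0.33333333² = 0.16666667
E[M²] = 0.068571429 + 0.6² = 0.42857143
Var(Z) = 0.16666667*0.42857143 - (0.33333333*0.6)²
= 0.071428571 - 0.04 = 0.031428571

0.031428571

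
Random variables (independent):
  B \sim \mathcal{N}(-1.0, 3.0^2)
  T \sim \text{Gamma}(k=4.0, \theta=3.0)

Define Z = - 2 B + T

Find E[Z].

E[Z] = -2*E[B] + 1*E[T]
E[B] = -1
E[T] = 12
E[Z] = -2*(-1) + 1*12 = 14

14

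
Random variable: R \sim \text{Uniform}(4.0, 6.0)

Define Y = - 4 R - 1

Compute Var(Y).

For Y = aR + b: Var(Y) = a² * Var(R)
Var(R) = (6 - 4)^2/12 = 0.33333333
Var(Y) = (-4)² * 0.33333333 = 16 * 0.33333333 = 5.3333333

5.3333333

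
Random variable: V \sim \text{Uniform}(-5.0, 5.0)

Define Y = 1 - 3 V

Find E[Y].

For Y = -3V + 1:
E[Y] = -3 * E[V] + 1
E[V] = (-5 + 5)/2 = 0
E[Y] = -3 * 0 + 1 = 1

1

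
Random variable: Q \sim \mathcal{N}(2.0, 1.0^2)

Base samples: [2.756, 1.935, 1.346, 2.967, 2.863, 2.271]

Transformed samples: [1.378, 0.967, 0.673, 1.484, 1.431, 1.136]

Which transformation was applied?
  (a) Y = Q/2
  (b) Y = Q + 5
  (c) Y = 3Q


Checking option (a) Y = Q/2:
  Q = 2.756 -> Y = 1.378 ✓
  Q = 1.935 -> Y = 0.967 ✓
  Q = 1.346 -> Y = 0.673 ✓
All samples match this transformation.

(a) Q/2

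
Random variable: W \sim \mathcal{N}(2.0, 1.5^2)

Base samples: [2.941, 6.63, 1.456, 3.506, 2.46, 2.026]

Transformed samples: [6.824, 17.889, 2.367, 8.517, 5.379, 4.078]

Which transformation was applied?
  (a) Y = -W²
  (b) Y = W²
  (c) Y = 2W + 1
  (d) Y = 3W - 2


Checking option (d) Y = 3W - 2:
  W = 2.941 -> Y = 6.824 ✓
  W = 6.63 -> Y = 17.889 ✓
  W = 1.456 -> Y = 2.367 ✓
All samples match this transformation.

(d) 3W - 2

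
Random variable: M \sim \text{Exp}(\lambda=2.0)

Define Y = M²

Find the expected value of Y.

E[M²] = Var(M) + (E[M])² = 0.25 + 0.25 = 0.5

0.5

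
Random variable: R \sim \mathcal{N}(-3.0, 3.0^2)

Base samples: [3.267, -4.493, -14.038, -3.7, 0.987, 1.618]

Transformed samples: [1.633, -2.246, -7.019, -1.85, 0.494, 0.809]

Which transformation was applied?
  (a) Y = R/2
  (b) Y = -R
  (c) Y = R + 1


Checking option (a) Y = R/2:
  R = 3.267 -> Y = 1.633 ✓
  R = -4.493 -> Y = -2.246 ✓
  R = -14.038 -> Y = -7.019 ✓
All samples match this transformation.

(a) R/2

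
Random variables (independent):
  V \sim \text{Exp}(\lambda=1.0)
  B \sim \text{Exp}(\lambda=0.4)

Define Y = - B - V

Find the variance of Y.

For independent RVs: Var(aX + bY) = a²Var(X) + b²Var(Y)
Var(V) = 1
Var(B) = 6.25
Var(Y) = (-1)²*1 + (-1)²*6.25
= 1*1 + 1*6.25 = 7.25

7.25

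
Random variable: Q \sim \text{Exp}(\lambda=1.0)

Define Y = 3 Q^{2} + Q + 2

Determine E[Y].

E[Y] = 3*E[Q²] + 1*E[Q] + 2
E[Q] = 1
E[Q²] = Var(Q) + (E[Q])² = 1 + 1 = 2
E[Y] = 3*2 + 1*1 + 2 = 9

9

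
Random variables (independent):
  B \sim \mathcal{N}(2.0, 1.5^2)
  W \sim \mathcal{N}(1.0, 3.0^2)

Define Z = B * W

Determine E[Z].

For independent RVs: E[XY] = E[X]*E[Y]
E[B] = 2
E[W] = 1
E[Z] = 2 * 1 = 2

2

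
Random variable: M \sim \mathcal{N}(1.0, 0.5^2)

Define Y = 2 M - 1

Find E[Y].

For Y = 2M - 1:
E[Y] = 2 * E[M] - 1
E[M] = 1.0 = 1
E[Y] = 2 * 1 - 1 = 1

1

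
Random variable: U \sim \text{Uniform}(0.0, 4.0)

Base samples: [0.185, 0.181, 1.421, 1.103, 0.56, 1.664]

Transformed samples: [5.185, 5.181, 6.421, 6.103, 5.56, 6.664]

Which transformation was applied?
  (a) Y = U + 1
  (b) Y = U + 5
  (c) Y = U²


Checking option (b) Y = U + 5:
  U = 0.185 -> Y = 5.185 ✓
  U = 0.181 -> Y = 5.181 ✓
  U = 1.421 -> Y = 6.421 ✓
All samples match this transformation.

(b) U + 5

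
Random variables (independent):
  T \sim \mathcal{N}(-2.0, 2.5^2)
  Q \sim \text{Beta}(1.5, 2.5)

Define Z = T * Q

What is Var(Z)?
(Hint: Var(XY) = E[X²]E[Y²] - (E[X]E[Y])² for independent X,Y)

Var(XY) = E[X²]E[Y²] - (E[X]E[Y])²
E[T] = -2, Var(T) = 6.25
E[Q] = 0.375, Var(Q) = 0.046875
E[T²] = 6.25 + (-2)² = 10.25
E[Q²] = 0.046875 + 0.375² = 0.1875
Var(Z) = 10.25*0.1875 - (-2*0.375)²
= 1.921875 - 0.5625 = 1.359375

1.359375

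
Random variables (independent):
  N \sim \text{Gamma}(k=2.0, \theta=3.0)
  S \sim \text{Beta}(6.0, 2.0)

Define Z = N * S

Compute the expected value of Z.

For independent RVs: E[XY] = E[X]*E[Y]
E[N] = 6
E[S] = 0.75
E[Z] = 6 * 0.75 = 4.5

4.5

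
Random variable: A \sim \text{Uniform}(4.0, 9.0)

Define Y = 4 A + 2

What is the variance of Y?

For Y = aA + b: Var(Y) = a² * Var(A)
Var(A) = (9 - 4)^2/12 = 2.0833333
Var(Y) = 4² * 2.0833333 = 16 * 2.0833333 = 33.333333

33.333333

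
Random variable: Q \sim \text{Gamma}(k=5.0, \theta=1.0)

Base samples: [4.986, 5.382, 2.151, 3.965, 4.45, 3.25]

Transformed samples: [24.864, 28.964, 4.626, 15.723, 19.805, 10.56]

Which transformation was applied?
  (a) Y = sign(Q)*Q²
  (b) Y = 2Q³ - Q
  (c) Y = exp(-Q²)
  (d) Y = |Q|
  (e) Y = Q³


Checking option (a) Y = sign(Q)*Q²:
  Q = 4.986 -> Y = 24.864 ✓
  Q = 5.382 -> Y = 28.964 ✓
  Q = 2.151 -> Y = 4.626 ✓
All samples match this transformation.

(a) sign(Q)*Q²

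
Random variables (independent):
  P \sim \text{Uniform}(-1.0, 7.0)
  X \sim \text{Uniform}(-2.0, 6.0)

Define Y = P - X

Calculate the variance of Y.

For independent RVs: Var(aX + bY) = a²Var(X) + b²Var(Y)
Var(P) = 5.3333333
Var(X) = 5.3333333
Var(Y) = 1²*5.3333333 + (-1)²*5.3333333
= 1*5.3333333 + 1*5.3333333 = 10.666667

10.666667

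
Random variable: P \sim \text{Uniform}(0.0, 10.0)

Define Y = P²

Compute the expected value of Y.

E[P²] = Var(P) + (E[P])² = 8.3333333 + 25 = 33.333333

33.333333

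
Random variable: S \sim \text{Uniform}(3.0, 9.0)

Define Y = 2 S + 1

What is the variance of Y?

For Y = aS + b: Var(Y) = a² * Var(S)
Var(S) = (9 - 3)^2/12 = 3
Var(Y) = 2² * 3 = 4 * 3 = 12

12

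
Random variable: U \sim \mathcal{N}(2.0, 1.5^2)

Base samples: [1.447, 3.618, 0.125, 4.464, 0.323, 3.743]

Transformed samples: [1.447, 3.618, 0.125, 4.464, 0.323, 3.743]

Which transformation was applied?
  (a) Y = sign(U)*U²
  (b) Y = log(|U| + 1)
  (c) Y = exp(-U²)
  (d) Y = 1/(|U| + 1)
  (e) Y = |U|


Checking option (e) Y = |U|:
  U = 1.447 -> Y = 1.447 ✓
  U = 3.618 -> Y = 3.618 ✓
  U = 0.125 -> Y = 0.125 ✓
All samples match this transformation.

(e) |U|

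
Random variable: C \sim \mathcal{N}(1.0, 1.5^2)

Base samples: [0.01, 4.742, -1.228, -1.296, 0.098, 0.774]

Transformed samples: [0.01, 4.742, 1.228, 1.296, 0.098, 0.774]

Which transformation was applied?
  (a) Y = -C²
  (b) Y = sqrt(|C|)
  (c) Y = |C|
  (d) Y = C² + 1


Checking option (c) Y = |C|:
  C = 0.01 -> Y = 0.01 ✓
  C = 4.742 -> Y = 4.742 ✓
  C = -1.228 -> Y = 1.228 ✓
All samples match this transformation.

(c) |C|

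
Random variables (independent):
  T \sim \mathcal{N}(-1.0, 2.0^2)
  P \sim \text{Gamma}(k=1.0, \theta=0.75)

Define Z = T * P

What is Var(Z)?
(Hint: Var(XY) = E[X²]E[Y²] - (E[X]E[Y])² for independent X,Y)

Var(XY) = E[X²]E[Y²] - (E[X]E[Y])²
E[T] = -1, Var(T) = 4
E[P] = 0.75, Var(P) = 0.5625
E[T²] = 4 + (-1)² = 5
E[P²] = 0.5625 + 0.75² = 1.125
Var(Z) = 5*1.125 - (-1*0.75)²
= 5.625 - 0.5625 = 5.0625

5.0625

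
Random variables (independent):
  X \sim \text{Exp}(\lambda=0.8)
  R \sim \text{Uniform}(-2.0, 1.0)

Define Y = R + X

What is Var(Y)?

For independent RVs: Var(aX + bY) = a²Var(X) + b²Var(Y)
Var(X) = 1.5625
Var(R) = 0.75
Var(Y) = 1²*1.5625 + 1²*0.75
= 1*1.5625 + 1*0.75 = 2.3125

2.3125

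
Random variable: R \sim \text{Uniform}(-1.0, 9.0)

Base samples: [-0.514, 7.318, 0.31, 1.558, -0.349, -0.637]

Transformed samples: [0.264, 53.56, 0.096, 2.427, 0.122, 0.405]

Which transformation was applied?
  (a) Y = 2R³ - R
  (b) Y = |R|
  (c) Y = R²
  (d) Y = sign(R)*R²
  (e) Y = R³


Checking option (c) Y = R²:
  R = -0.514 -> Y = 0.264 ✓
  R = 7.318 -> Y = 53.56 ✓
  R = 0.31 -> Y = 0.096 ✓
All samples match this transformation.

(c) R²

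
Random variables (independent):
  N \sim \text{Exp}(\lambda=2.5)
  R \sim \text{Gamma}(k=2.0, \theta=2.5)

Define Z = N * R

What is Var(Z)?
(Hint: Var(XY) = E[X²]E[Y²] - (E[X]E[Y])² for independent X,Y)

Var(XY) = E[X²]E[Y²] - (E[X]E[Y])²
E[N] = 0.4, Var(N) = 0.16
E[R] = 5, Var(R) = 12.5
E[N²] = 0.16 + 0.4² = 0.32
E[R²] = 12.5 + 5² = 37.5
Var(Z) = 0.32*37.5 - (0.4*5)²
= 12 - 4 = 8

8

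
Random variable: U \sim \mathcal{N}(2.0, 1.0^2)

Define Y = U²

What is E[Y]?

Using E[X²] = Var(X) + (E[X])²:
E[U] = 2
Var(U) = 1.0^2 = 1
E[U²] = 1 + 2² = 1 + 4 = 5

5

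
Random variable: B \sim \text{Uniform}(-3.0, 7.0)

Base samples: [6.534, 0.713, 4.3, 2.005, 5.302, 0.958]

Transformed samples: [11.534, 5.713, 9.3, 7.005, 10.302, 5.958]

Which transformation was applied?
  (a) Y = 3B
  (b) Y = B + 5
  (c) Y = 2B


Checking option (b) Y = B + 5:
  B = 6.534 -> Y = 11.534 ✓
  B = 0.713 -> Y = 5.713 ✓
  B = 4.3 -> Y = 9.3 ✓
All samples match this transformation.

(b) B + 5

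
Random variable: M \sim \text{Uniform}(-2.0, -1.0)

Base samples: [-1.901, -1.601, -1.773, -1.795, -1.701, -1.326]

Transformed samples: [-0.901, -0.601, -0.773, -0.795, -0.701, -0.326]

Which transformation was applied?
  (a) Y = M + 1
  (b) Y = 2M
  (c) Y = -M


Checking option (a) Y = M + 1:
  M = -1.901 -> Y = -0.901 ✓
  M = -1.601 -> Y = -0.601 ✓
  M = -1.773 -> Y = -0.773 ✓
All samples match this transformation.

(a) M + 1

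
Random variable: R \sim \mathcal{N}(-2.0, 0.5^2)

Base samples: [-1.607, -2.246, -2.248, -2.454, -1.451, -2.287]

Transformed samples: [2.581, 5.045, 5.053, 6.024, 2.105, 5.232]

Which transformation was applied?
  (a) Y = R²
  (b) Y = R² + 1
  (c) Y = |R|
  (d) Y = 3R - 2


Checking option (a) Y = R²:
  R = -1.607 -> Y = 2.581 ✓
  R = -2.246 -> Y = 5.045 ✓
  R = -2.248 -> Y = 5.053 ✓
All samples match this transformation.

(a) R²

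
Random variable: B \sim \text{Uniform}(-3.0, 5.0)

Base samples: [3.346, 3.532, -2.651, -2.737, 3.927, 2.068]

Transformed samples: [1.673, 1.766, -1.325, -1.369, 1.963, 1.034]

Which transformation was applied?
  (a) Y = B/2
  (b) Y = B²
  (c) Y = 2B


Checking option (a) Y = B/2:
  B = 3.346 -> Y = 1.673 ✓
  B = 3.532 -> Y = 1.766 ✓
  B = -2.651 -> Y = -1.325 ✓
All samples match this transformation.

(a) B/2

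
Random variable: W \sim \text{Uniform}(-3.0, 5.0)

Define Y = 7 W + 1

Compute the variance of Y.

For Y = aW + b: Var(Y) = a² * Var(W)
Var(W) = (5 + 3)^2/12 = 5.3333333
Var(Y) = 7² * 5.3333333 = 49 * 5.3333333 = 261.33333

261.33333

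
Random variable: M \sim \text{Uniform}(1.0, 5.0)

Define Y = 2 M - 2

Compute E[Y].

For Y = 2M - 2:
E[Y] = 2 * E[M] - 2
E[M] = (1 + 5)/2 = 3
E[Y] = 2 * 3 - 2 = 4

4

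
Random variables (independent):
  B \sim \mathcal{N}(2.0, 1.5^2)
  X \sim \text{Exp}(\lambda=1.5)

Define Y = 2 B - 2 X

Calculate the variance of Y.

For independent RVs: Var(aX + bY) = a²Var(X) + b²Var(Y)
Var(B) = 2.25
Var(X) = 0.44444444
Var(Y) = 2²*2.25 + (-2)²*0.44444444
= 4*2.25 + 4*0.44444444 = 10.777778

10.777778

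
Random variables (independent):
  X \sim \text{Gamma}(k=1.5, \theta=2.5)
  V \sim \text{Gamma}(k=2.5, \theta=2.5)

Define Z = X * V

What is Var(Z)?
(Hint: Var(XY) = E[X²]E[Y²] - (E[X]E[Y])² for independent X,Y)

Var(XY) = E[X²]E[Y²] - (E[X]E[Y])²
E[X] = 3.75, Var(X) = 9.375
E[V] = 6.25, Var(V) = 15.625
E[X²] = 9.375 + 3.75² = 23.4375
E[V²] = 15.625 + 6.25² = 54.6875
Var(Z) = 23.4375*54.6875 - (3.75*6.25)²
= 1281.7383 - 549.31641 = 732.42188

732.42188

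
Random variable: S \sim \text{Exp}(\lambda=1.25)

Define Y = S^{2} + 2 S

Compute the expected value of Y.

E[Y] = 1*E[S²] + 2*E[S]
E[S] = 0.8
E[S²] = Var(S) + (E[S])² = 0.64 + 0.64 = 1.28
E[Y] = 1*1.28 + 2*0.8 = 2.88

2.88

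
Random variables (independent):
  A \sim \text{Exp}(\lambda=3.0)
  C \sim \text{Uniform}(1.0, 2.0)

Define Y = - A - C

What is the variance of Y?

For independent RVs: Var(aX + bY) = a²Var(X) + b²Var(Y)
Var(A) = 0.11111111
Var(C) = 0.083333333
Var(Y) = (-1)²*0.11111111 + (-1)²*0.083333333
= 1*0.11111111 + 1*0.083333333 = 0.19444444

0.19444444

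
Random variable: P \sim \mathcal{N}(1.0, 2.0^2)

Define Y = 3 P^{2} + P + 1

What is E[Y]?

E[Y] = 3*E[P²] + 1*E[P] + 1
E[P] = 1
E[P²] = Var(P) + (E[P])² = 4 + 1 = 5
E[Y] = 3*5 + 1*1 + 1 = 17

17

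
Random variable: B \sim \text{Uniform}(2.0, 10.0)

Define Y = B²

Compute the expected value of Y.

E[B²] = Var(B) + (E[B])² = 5.3333333 + 36 = 41.333333

41.333333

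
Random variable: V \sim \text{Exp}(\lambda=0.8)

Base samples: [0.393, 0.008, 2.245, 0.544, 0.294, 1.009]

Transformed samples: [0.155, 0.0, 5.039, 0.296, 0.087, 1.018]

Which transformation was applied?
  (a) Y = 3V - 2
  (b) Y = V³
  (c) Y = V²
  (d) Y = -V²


Checking option (c) Y = V²:
  V = 0.393 -> Y = 0.155 ✓
  V = 0.008 -> Y = 0.0 ✓
  V = 2.245 -> Y = 5.039 ✓
All samples match this transformation.

(c) V²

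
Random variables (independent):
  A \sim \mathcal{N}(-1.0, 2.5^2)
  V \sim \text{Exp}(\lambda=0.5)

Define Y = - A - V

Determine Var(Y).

For independent RVs: Var(aX + bY) = a²Var(X) + b²Var(Y)
Var(A) = 6.25
Var(V) = 4
Var(Y) = (-1)²*6.25 + (-1)²*4
= 1*6.25 + 1*4 = 10.25

10.25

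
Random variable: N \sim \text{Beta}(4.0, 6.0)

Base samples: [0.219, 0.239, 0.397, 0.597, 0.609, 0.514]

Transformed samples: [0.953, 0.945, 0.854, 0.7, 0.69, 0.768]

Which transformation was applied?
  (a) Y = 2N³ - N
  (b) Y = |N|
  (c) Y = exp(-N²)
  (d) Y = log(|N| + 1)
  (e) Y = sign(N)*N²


Checking option (c) Y = exp(-N²):
  N = 0.219 -> Y = 0.953 ✓
  N = 0.239 -> Y = 0.945 ✓
  N = 0.397 -> Y = 0.854 ✓
All samples match this transformation.

(c) exp(-N²)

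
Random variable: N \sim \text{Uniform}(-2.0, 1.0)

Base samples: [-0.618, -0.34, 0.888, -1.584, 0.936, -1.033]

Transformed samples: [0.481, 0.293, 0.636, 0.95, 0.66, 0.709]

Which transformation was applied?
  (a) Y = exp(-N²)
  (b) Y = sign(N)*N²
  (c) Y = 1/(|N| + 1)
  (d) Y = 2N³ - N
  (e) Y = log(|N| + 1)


Checking option (e) Y = log(|N| + 1):
  N = -0.618 -> Y = 0.481 ✓
  N = -0.34 -> Y = 0.293 ✓
  N = 0.888 -> Y = 0.636 ✓
All samples match this transformation.

(e) log(|N| + 1)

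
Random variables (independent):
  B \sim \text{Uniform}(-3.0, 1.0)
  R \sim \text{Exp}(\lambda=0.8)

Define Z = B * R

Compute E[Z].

For independent RVs: E[XY] = E[X]*E[Y]
E[B] = -1
E[R] = 1.25
E[Z] = -1 * 1.25 = -1.25

-1.25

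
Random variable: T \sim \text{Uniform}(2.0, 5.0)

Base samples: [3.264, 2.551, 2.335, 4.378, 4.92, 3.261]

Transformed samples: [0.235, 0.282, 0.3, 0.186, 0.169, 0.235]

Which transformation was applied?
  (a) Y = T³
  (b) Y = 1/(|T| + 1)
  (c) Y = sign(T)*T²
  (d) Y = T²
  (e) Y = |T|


Checking option (b) Y = 1/(|T| + 1):
  T = 3.264 -> Y = 0.235 ✓
  T = 2.551 -> Y = 0.282 ✓
  T = 2.335 -> Y = 0.3 ✓
All samples match this transformation.

(b) 1/(|T| + 1)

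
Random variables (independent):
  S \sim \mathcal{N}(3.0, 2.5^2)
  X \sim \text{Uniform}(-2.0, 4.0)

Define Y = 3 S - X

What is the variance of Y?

For independent RVs: Var(aX + bY) = a²Var(X) + b²Var(Y)
Var(S) = 6.25
Var(X) = 3
Var(Y) = 3²*6.25 + (-1)²*3
= 9*6.25 + 1*3 = 59.25

59.25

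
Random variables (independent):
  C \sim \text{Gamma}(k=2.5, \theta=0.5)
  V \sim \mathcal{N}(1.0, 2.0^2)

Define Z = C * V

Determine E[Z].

For independent RVs: E[XY] = E[X]*E[Y]
E[C] = 1.25
E[V] = 1
E[Z] = 1.25 * 1 = 1.25

1.25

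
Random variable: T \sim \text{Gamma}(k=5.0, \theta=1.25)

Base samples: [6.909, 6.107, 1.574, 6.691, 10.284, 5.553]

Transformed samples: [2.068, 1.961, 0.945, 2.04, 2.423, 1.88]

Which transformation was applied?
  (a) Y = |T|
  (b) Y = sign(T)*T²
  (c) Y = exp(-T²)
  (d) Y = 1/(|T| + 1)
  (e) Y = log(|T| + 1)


Checking option (e) Y = log(|T| + 1):
  T = 6.909 -> Y = 2.068 ✓
  T = 6.107 -> Y = 1.961 ✓
  T = 1.574 -> Y = 0.945 ✓
All samples match this transformation.

(e) log(|T| + 1)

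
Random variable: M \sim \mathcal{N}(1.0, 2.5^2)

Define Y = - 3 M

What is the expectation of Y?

For Y = -3M:
E[Y] = -3 * E[M]
E[M] = 1.0 = 1
E[Y] = -3 * 1 = -3

-3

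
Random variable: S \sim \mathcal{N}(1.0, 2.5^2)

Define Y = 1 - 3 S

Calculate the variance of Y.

For Y = aS + b: Var(Y) = a² * Var(S)
Var(S) = 2.5^2 = 6.25
Var(Y) = (-3)² * 6.25 = 9 * 6.25 = 56.25

56.25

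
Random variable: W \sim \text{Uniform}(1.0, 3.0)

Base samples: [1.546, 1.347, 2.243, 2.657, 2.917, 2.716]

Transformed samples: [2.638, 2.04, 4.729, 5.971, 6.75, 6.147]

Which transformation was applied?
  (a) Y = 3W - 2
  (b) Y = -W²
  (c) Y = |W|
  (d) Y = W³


Checking option (a) Y = 3W - 2:
  W = 1.546 -> Y = 2.638 ✓
  W = 1.347 -> Y = 2.04 ✓
  W = 2.243 -> Y = 4.729 ✓
All samples match this transformation.

(a) 3W - 2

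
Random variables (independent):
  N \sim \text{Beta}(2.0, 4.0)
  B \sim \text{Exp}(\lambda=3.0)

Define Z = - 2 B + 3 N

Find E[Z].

E[Z] = 3*E[N] - 2*E[B]
E[N] = 0.33333333
E[B] = 0.33333333
E[Z] = 3*0.33333333 - 2*0.33333333 = 0.33333333

0.33333333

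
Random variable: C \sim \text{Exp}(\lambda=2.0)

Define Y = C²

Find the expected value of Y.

Using E[X²] = Var(X) + (E[X])²:
E[C] = 0.5
Var(C) = 1/2.0^2 = 0.25
E[C²] = 0.25 + 0.5² = 0.25 + 0.25 = 0.5

0.5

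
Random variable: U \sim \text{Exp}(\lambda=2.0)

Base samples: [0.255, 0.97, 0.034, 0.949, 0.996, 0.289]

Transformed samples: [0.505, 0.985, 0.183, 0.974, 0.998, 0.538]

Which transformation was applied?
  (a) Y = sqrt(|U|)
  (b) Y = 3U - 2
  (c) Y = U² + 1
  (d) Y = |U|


Checking option (a) Y = sqrt(|U|):
  U = 0.255 -> Y = 0.505 ✓
  U = 0.97 -> Y = 0.985 ✓
  U = 0.034 -> Y = 0.183 ✓
All samples match this transformation.

(a) sqrt(|U|)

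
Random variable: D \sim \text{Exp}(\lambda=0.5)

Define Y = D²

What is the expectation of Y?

Using E[X²] = Var(X) + (E[X])²:
E[D] = 2
Var(D) = 1/0.5^2 = 4
E[D²] = 4 + 2² = 4 + 4 = 8

8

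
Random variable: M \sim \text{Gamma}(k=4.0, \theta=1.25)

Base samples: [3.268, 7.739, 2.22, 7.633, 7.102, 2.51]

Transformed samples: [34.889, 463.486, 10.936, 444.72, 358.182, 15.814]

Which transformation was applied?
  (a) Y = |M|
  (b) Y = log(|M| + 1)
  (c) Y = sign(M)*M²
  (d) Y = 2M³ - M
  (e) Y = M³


Checking option (e) Y = M³:
  M = 3.268 -> Y = 34.889 ✓
  M = 7.739 -> Y = 463.486 ✓
  M = 2.22 -> Y = 10.936 ✓
All samples match this transformation.

(e) M³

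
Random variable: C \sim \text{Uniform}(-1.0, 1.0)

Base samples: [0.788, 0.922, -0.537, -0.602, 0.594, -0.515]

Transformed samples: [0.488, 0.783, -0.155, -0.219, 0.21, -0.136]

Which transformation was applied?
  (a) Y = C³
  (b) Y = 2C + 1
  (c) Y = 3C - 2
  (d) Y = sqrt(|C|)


Checking option (a) Y = C³:
  C = 0.788 -> Y = 0.488 ✓
  C = 0.922 -> Y = 0.783 ✓
  C = -0.537 -> Y = -0.155 ✓
All samples match this transformation.

(a) C³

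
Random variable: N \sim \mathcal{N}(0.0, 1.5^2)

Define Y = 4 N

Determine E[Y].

For Y = 4N:
E[Y] = 4 * E[N]
E[N] = 0.0 = 0
E[Y] = 4 * 0 = 0

0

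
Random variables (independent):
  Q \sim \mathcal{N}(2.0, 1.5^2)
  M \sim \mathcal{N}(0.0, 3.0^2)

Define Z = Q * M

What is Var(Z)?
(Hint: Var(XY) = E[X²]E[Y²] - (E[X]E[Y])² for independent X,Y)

Var(XY) = E[X²]E[Y²] - (E[X]E[Y])²
E[Q] = 2, Var(Q) = 2.25
E[M] = 0, Var(M) = 9
E[Q²] = 2.25 + 2² = 6.25
E[M²] = 9 + 0² = 9
Var(Z) = 6.25*9 - (2*0)²
= 56.25 - 0 = 56.25

56.25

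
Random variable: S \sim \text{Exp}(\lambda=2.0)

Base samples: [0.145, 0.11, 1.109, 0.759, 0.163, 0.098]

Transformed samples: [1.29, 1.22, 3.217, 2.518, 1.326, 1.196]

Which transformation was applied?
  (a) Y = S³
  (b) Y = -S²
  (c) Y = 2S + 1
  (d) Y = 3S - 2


Checking option (c) Y = 2S + 1:
  S = 0.145 -> Y = 1.29 ✓
  S = 0.11 -> Y = 1.22 ✓
  S = 1.109 -> Y = 3.217 ✓
All samples match this transformation.

(c) 2S + 1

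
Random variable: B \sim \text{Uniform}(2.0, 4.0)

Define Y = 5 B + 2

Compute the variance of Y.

For Y = aB + b: Var(Y) = a² * Var(B)
Var(B) = (4 - 2)^2/12 = 0.33333333
Var(Y) = 5² * 0.33333333 = 25 * 0.33333333 = 8.3333333

8.3333333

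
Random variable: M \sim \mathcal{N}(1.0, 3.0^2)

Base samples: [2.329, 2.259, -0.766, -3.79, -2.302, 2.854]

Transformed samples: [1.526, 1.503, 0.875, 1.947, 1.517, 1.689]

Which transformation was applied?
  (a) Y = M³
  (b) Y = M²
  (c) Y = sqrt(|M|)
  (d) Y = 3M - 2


Checking option (c) Y = sqrt(|M|):
  M = 2.329 -> Y = 1.526 ✓
  M = 2.259 -> Y = 1.503 ✓
  M = -0.766 -> Y = 0.875 ✓
All samples match this transformation.

(c) sqrt(|M|)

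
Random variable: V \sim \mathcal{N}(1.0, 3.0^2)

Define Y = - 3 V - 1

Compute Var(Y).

For Y = aV + b: Var(Y) = a² * Var(V)
Var(V) = 3.0^2 = 9
Var(Y) = (-3)² * 9 = 9 * 9 = 81

81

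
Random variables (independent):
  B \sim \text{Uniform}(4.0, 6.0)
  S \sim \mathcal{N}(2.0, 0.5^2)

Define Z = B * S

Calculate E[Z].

For independent RVs: E[XY] = E[X]*E[Y]
E[B] = 5
E[S] = 2
E[Z] = 5 * 2 = 10

10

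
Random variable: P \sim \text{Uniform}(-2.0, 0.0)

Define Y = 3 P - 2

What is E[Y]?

For Y = 3P - 2:
E[Y] = 3 * E[P] - 2
E[P] = (-2 + 0)/2 = -1
E[Y] = 3 * (-1) - 2 = -5

-5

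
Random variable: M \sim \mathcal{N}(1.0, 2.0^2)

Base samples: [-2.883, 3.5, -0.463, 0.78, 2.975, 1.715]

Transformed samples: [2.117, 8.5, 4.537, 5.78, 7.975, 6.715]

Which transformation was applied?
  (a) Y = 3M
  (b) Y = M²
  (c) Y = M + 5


Checking option (c) Y = M + 5:
  M = -2.883 -> Y = 2.117 ✓
  M = 3.5 -> Y = 8.5 ✓
  M = -0.463 -> Y = 4.537 ✓
All samples match this transformation.

(c) M + 5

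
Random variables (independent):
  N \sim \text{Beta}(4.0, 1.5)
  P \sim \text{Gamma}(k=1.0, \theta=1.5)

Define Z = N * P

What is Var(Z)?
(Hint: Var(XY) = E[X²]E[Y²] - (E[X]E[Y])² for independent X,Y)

Var(XY) = E[X²]E[Y²] - (E[X]E[Y])²
E[N] = 0.72727273, Var(N) = 0.03051494
E[P] = 1.5, Var(P) = 2.25
E[N²] = 0.03051494 + 0.72727273² = 0.55944056
E[P²] = 2.25 + 1.5² = 4.5
Var(Z) = 0.55944056*4.5 - (0.72727273*1.5)²
= 2.5174825 - 1.1900826 = 1.3273999

1.3273999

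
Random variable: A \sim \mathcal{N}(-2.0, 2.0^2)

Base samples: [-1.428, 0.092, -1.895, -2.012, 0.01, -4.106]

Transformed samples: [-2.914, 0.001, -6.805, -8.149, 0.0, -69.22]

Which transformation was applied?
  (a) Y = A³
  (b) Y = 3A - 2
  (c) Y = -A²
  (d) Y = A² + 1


Checking option (a) Y = A³:
  A = -1.428 -> Y = -2.914 ✓
  A = 0.092 -> Y = 0.001 ✓
  A = -1.895 -> Y = -6.805 ✓
All samples match this transformation.

(a) A³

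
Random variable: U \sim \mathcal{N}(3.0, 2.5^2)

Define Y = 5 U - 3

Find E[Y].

For Y = 5U - 3:
E[Y] = 5 * E[U] - 3
E[U] = 3.0 = 3
E[Y] = 5 * 3 - 3 = 12

12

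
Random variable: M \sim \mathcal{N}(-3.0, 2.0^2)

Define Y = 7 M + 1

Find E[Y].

For Y = 7M + 1:
E[Y] = 7 * E[M] + 1
E[M] = -3.0 = -3
E[Y] = 7 * (-3) + 1 = -20

-20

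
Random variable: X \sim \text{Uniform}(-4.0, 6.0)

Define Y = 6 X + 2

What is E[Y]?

For Y = 6X + 2:
E[Y] = 6 * E[X] + 2
E[X] = (-4 + 6)/2 = 1
E[Y] = 6 * 1 + 2 = 8

8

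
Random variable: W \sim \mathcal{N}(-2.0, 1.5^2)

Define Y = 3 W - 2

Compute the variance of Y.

For Y = aW + b: Var(Y) = a² * Var(W)
Var(W) = 1.5^2 = 2.25
Var(Y) = 3² * 2.25 = 9 * 2.25 = 20.25

20.25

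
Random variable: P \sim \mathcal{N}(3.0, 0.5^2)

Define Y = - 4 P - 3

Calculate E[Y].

For Y = -4P - 3:
E[Y] = -4 * E[P] - 3
E[P] = 3.0 = 3
E[Y] = -4 * 3 - 3 = -15

-15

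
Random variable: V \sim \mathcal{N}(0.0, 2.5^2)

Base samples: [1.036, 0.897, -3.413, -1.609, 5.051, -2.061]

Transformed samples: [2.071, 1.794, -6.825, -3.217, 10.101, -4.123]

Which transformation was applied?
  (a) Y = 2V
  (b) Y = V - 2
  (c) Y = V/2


Checking option (a) Y = 2V:
  V = 1.036 -> Y = 2.071 ✓
  V = 0.897 -> Y = 1.794 ✓
  V = -3.413 -> Y = -6.825 ✓
All samples match this transformation.

(a) 2V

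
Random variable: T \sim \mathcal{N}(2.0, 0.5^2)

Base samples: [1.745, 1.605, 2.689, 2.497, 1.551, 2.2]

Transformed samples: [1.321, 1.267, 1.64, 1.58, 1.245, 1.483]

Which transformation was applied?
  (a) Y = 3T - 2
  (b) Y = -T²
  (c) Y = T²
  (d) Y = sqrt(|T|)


Checking option (d) Y = sqrt(|T|):
  T = 1.745 -> Y = 1.321 ✓
  T = 1.605 -> Y = 1.267 ✓
  T = 2.689 -> Y = 1.64 ✓
All samples match this transformation.

(d) sqrt(|T|)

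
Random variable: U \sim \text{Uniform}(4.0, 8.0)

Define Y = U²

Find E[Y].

E[U²] = Var(U) + (E[U])² = 1.3333333 + 36 = 37.333333

37.333333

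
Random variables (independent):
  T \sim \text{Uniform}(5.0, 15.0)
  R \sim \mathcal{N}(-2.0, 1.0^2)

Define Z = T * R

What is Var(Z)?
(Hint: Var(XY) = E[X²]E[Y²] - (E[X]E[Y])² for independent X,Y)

Var(XY) = E[X²]E[Y²] - (E[X]E[Y])²
E[T] = 10, Var(T) = 8.3333333
E[R] = -2, Var(R) = 1
E[T²] = 8.3333333 + 10² = 108.33333
E[R²] = 1 + (-2)² = 5
Var(Z) = 108.33333*5 - (10*(-2))²
= 541.66667 - 400 = 141.66667

141.66667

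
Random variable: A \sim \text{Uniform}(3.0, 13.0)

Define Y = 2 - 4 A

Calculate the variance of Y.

For Y = aA + b: Var(Y) = a² * Var(A)
Var(A) = (13 - 3)^2/12 = 8.3333333
Var(Y) = (-4)² * 8.3333333 = 16 * 8.3333333 = 133.33333

133.33333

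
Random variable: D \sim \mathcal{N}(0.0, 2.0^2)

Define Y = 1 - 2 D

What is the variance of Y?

For Y = aD + b: Var(Y) = a² * Var(D)
Var(D) = 2.0^2 = 4
Var(Y) = (-2)² * 4 = 4 * 4 = 16

16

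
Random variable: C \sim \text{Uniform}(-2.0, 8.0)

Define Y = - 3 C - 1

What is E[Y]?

For Y = -3C - 1:
E[Y] = -3 * E[C] - 1
E[C] = (-2 + 8)/2 = 3
E[Y] = -3 * 3 - 1 = -10

-10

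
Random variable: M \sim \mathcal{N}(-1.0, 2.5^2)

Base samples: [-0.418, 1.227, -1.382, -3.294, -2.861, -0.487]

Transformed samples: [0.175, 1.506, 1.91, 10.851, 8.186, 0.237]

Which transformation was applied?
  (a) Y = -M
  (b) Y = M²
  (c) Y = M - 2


Checking option (b) Y = M²:
  M = -0.418 -> Y = 0.175 ✓
  M = 1.227 -> Y = 1.506 ✓
  M = -1.382 -> Y = 1.91 ✓
All samples match this transformation.

(b) M²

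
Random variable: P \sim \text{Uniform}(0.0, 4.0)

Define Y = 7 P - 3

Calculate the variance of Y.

For Y = aP + b: Var(Y) = a² * Var(P)
Var(P) = (4 - 0)^2/12 = 1.3333333
Var(Y) = 7² * 1.3333333 = 49 * 1.3333333 = 65.333333

65.333333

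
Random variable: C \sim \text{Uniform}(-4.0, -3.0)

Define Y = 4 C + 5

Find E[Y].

For Y = 4C + 5:
E[Y] = 4 * E[C] + 5
E[C] = (-4 - 3)/2 = -3.5
E[Y] = 4 * (-3.5) + 5 = -9

-9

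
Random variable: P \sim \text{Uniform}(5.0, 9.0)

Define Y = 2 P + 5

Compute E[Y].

For Y = 2P + 5:
E[Y] = 2 * E[P] + 5
E[P] = (5 + 9)/2 = 7
E[Y] = 2 * 7 + 5 = 19

19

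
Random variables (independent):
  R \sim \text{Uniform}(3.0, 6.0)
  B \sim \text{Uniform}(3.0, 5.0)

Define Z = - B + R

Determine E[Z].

E[Z] = 1*E[R] - 1*E[B]
E[R] = 4.5
E[B] = 4
E[Z] = 1*4.5 - 1*4 = 0.5

0.5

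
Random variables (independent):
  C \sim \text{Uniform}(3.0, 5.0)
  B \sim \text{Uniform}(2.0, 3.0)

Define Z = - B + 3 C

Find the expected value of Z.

E[Z] = 3*E[C] - 1*E[B]
E[C] = 4
E[B] = 2.5
E[Z] = 3*4 - 1*2.5 = 9.5

9.5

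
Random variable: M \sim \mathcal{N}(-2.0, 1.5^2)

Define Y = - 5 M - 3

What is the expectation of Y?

For Y = -5M - 3:
E[Y] = -5 * E[M] - 3
E[M] = -2.0 = -2
E[Y] = -5 * (-2) - 3 = 7

7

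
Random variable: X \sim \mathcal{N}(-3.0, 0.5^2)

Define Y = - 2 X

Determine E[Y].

For Y = -2X:
E[Y] = -2 * E[X]
E[X] = -3.0 = -3
E[Y] = -2 * (-3) = 6

6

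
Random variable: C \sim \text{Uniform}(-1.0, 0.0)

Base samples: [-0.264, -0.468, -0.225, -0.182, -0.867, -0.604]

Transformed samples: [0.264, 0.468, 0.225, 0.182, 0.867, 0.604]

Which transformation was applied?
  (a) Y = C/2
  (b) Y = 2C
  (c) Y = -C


Checking option (c) Y = -C:
  C = -0.264 -> Y = 0.264 ✓
  C = -0.468 -> Y = 0.468 ✓
  C = -0.225 -> Y = 0.225 ✓
All samples match this transformation.

(c) -C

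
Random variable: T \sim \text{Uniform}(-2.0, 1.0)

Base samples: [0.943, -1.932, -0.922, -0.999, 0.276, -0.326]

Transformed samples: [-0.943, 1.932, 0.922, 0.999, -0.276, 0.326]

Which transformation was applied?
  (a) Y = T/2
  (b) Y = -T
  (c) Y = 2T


Checking option (b) Y = -T:
  T = 0.943 -> Y = -0.943 ✓
  T = -1.932 -> Y = 1.932 ✓
  T = -0.922 -> Y = 0.922 ✓
All samples match this transformation.

(b) -T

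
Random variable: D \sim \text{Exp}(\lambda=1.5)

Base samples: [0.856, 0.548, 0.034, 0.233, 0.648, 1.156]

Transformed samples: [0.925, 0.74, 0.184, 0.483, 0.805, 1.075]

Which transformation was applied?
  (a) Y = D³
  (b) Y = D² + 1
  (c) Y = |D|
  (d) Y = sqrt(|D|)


Checking option (d) Y = sqrt(|D|):
  D = 0.856 -> Y = 0.925 ✓
  D = 0.548 -> Y = 0.74 ✓
  D = 0.034 -> Y = 0.184 ✓
All samples match this transformation.

(d) sqrt(|D|)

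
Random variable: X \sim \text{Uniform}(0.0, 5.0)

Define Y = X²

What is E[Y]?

Using E[X²] = Var(X) + (E[X])²:
E[X] = 2.5
Var(X) = (5 - 0)^2/12 = 2.0833333
E[X²] = 2.0833333 + 2.5² = 2.0833333 + 6.25 = 8.3333333

8.3333333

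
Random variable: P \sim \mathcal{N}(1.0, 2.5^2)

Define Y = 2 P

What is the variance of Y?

For Y = aP + b: Var(Y) = a² * Var(P)
Var(P) = 2.5^2 = 6.25
Var(Y) = 2² * 6.25 = 4 * 6.25 = 25

25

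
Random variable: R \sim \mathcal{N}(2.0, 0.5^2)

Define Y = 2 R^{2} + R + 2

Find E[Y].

E[Y] = 2*E[R²] + 1*E[R] + 2
E[R] = 2
E[R²] = Var(R) + (E[R])² = 0.25 + 4 = 4.25
E[Y] = 2*4.25 + 1*2 + 2 = 12.5

12.5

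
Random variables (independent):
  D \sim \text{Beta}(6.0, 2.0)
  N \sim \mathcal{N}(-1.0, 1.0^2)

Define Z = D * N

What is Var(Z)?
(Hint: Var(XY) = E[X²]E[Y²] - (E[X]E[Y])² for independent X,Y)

Var(XY) = E[X²]E[Y²] - (E[X]E[Y])²
E[D] = 0.75, Var(D) = 0.020833333
E[N] = -1, Var(N) = 1
E[D²] = 0.020833333 + 0.75² = 0.58333333
E[N²] = 1 + (-1)² = 2
Var(Z) = 0.58333333*2 - (0.75*(-1))²
= 1.1666667 - 0.5625 = 0.60416667

0.60416667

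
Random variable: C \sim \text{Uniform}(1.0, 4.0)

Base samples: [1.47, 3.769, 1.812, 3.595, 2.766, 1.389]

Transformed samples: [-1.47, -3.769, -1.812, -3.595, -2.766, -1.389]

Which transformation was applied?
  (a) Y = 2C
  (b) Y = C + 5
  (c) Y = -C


Checking option (c) Y = -C:
  C = 1.47 -> Y = -1.47 ✓
  C = 3.769 -> Y = -3.769 ✓
  C = 1.812 -> Y = -1.812 ✓
All samples match this transformation.

(c) -C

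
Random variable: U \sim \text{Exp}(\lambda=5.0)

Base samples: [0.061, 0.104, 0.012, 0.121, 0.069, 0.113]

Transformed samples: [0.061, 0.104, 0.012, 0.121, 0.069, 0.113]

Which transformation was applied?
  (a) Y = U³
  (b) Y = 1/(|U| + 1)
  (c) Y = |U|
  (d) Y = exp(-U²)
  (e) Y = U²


Checking option (c) Y = |U|:
  U = 0.061 -> Y = 0.061 ✓
  U = 0.104 -> Y = 0.104 ✓
  U = 0.012 -> Y = 0.012 ✓
All samples match this transformation.

(c) |U|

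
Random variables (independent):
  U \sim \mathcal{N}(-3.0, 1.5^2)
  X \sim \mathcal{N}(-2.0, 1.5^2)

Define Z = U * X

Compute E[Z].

For independent RVs: E[XY] = E[X]*E[Y]
E[U] = -3
E[X] = -2
E[Z] = -3 * (-2) = 6

6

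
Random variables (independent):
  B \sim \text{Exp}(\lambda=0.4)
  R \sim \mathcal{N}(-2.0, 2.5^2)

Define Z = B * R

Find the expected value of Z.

For independent RVs: E[XY] = E[X]*E[Y]
E[B] = 2.5
E[R] = -2
E[Z] = 2.5 * (-2) = -5

-5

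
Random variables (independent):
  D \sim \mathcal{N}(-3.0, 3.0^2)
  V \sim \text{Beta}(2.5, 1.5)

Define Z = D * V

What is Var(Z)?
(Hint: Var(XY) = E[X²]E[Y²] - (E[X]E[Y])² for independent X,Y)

Var(XY) = E[X²]E[Y²] - (E[X]E[Y])²
E[D] = -3, Var(D) = 9
E[V] = 0.625, Var(V) = 0.046875
E[D²] = 9 + (-3)² = 18
E[V²] = 0.046875 + 0.625² = 0.4375
Var(Z) = 18*0.4375 - (-3*0.625)²
= 7.875 - 3.515625 = 4.359375

4.359375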